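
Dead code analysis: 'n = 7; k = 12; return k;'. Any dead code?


n is assigned but never read
Dead: 'n = 7'


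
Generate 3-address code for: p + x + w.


Break into single-operator statements:
t1 = p + x
t2 = t1 + w


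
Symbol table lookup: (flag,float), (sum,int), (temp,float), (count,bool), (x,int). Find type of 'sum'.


Lookup 'sum' → type int


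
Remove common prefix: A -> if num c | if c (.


Common prefix: 'if'
Factored: A -> if A', A' -> num c | c (


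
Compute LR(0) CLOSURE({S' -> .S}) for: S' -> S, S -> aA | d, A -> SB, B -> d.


Start: S' -> .S
For each item with dot before a nonterminal B, add B -> .γ for every B-production
Closure: [S' -> .S, S -> .aA, S -> .d]


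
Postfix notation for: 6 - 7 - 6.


Left to right (same or higher precedence on left)
Postfix: 6 7 - 6 -


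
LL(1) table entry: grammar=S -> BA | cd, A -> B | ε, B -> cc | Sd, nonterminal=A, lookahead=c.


For [A, c]: 'c' ∈ FIRST(B)
Entry: A -> B


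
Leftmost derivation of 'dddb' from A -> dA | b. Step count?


Derivation: A => dA => ddA => dddA => dddb
Steps: 4


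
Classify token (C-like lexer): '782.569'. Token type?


Pattern: digits with a decimal point
Type: FLOAT_LITERAL


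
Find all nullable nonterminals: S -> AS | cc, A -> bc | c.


A nonterminal is nullable iff some alternative derives ε (directly, or every symbol in it is nullable)
Nullable: {}


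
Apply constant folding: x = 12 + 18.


12 + 18 = 30 at compile time
Optimized: x = 30


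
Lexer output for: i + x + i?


Scan left to right, longest-match per lexeme
Tokens: ID(i), OP(+), ID(x), OP(+), ID(i)


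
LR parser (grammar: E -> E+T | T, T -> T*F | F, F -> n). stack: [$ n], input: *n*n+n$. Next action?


'n' on top is the handle for F -> n
Action: reduce (F -> n)


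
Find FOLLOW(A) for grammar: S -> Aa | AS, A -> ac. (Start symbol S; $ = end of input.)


$ ∈ FOLLOW(S). For each A -> αBβ: add FIRST(β)\{ε} to FOLLOW(B); if β nullable, add FOLLOW(A).
FOLLOW(A) = {a}


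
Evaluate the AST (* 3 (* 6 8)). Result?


Evaluate inner: (* 6 8) = 48
Evaluate root: (* 3 48) = 144
Result: 144


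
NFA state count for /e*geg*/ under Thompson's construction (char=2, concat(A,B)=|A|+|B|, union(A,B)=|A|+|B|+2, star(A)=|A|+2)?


Syntax tree has 4 char leaf(s), 0 union(s), 2 star(s)
chars contribute 4×2 = 8; each union adds +2; each star adds +2
Total: 8 + 0 + 4 = 12 states


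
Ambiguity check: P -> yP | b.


right-linear, alternatives start with distinct terminals 'y' vs 'b': unique leftmost derivation
Unambiguous


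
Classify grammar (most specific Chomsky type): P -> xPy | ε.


Single nonterminal LHS, but x^n y^n is not regular
Classification: Type 2 (Context-Free)


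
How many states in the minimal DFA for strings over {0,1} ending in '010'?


Track the longest suffix of input matching a prefix of '010': 4 classes (prefixes of length 0..3)
Minimal DFA: 4 states


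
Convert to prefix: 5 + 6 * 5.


'*' binds tighter: tree is (+ 5 (* 6 5))
Prefix: + 5 * 6 5


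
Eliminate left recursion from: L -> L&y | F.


Left-recursive alternatives: L&y; non-recursive: F
Introduce L': L -> FL', L' -> &yL' | ε


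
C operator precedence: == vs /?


'/' is multiplicative (level 10); '==' is equality (level 6)
Higher level binds tighter
'/' has higher precedence than '=='


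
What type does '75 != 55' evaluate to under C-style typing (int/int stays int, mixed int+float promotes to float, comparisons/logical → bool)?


Operand types: int != int
Rule: comparison yields bool
Result type: bool


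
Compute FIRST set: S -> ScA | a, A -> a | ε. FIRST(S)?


Per alternative of S: FIRST(ScA) = {a}; FIRST(a) = {a}
FIRST(S) = {a}


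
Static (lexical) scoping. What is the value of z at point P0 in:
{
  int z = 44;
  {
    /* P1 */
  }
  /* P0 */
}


z declared in the same block as P0
z = 44


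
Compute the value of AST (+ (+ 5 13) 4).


Evaluate inner: (+ 5 13) = 18
Evaluate root: (+ 18 4) = 22
Result: 22


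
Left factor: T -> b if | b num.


Common prefix: 'b'
Factored: T -> b T', T' -> if | num


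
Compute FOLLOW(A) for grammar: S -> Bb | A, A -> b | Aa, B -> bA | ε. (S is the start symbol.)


$ ∈ FOLLOW(S). For each A -> αBβ: add FIRST(β)\{ε} to FOLLOW(B); if β nullable, add FOLLOW(A).
FOLLOW(A) = {$, a, b}


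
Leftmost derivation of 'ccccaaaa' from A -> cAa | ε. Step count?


Derivation: A => cAa => ccAaa => cccAaaa => ccccAaaaa => ccccaaaa
Steps: 5


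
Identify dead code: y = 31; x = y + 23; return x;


y is read by x's definition; x is returned
No dead code


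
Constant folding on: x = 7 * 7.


7 * 7 = 49 at compile time
Optimized: x = 49


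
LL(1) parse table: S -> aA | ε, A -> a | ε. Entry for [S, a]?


For [S, a]: 'a' ∈ FIRST(aA)
Entry: S -> aA


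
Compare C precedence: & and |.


'&' is bitwise AND (level 5); '|' is bitwise OR (level 3)
Higher level binds tighter
'&' has higher precedence than '|'


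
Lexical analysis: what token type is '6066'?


Pattern: digits only
Type: INTEGER_LITERAL


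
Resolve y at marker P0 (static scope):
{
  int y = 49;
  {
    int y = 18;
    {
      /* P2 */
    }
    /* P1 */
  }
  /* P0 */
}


y declared in the same block as P0
y = 49


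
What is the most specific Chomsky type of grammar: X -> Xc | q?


Left-linear: every RHS is a terminal or one nonterminal followed by a terminal
Classification: Type 3 (Regular)


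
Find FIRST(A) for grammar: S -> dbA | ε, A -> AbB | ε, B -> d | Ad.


Per alternative of A: FIRST(AbB) = {b}; FIRST(ε) = {ε}
FIRST(A) = {b, ε}


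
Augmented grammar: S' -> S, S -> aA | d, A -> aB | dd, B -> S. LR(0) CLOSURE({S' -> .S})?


Start: S' -> .S
For each item with dot before a nonterminal B, add B -> .γ for every B-production
Closure: [S' -> .S, S -> .aA, S -> .d]


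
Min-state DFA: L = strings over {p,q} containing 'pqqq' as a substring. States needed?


KMP-style automaton: 4 progress states + 1 absorbing accept = 5
Minimal DFA: 5 states


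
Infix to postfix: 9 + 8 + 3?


Left to right (same or higher precedence on left)
Postfix: 9 8 + 3 +


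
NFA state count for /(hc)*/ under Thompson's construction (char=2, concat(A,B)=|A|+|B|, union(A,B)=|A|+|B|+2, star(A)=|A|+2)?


Syntax tree has 2 char leaf(s), 0 union(s), 1 star(s)
chars contribute 2×2 = 4; each union adds +2; each star adds +2
Total: 4 + 0 + 2 = 6 states


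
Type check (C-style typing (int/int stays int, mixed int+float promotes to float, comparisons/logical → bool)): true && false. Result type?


Operand types: bool && bool
Rule: logical operators take bool operands and yield bool
Result type: bool


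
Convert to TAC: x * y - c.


Break into single-operator statements:
t1 = x * y
t2 = t1 - c


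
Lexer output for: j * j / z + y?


Scan left to right, longest-match per lexeme
Tokens: ID(j), OP(*), ID(j), OP(/), ID(z), OP(+), ID(y)


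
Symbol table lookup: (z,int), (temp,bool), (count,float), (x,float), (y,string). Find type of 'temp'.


Lookup 'temp' → type bool


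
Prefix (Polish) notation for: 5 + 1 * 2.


'*' binds tighter: tree is (+ 5 (* 1 2))
Prefix: + 5 * 1 2


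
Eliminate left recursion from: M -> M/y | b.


Left-recursive alternatives: M/y; non-recursive: b
Introduce M': M -> bM', M' -> /yM' | ε


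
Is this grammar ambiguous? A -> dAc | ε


balanced d^n…c^n: each string has a unique parse
Unambiguous


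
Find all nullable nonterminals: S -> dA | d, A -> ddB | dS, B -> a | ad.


A nonterminal is nullable iff some alternative derives ε (directly, or every symbol in it is nullable)
Nullable: {}


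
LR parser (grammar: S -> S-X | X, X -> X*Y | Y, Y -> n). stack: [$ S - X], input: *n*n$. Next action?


'*' can extend X; shift to build X -> X*Y
Action: shift


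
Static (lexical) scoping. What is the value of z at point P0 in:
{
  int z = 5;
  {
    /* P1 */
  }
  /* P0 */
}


z declared in the same block as P0
z = 5


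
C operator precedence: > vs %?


'%' is multiplicative (level 10); '>' is relational (level 7)
Higher level binds tighter
'%' has higher precedence than '>'


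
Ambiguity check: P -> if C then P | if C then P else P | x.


dangling else: 'if C then if C then x else x' parses two ways
Ambiguous


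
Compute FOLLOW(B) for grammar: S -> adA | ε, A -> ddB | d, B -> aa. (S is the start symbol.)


$ ∈ FOLLOW(S). For each A -> αBβ: add FIRST(β)\{ε} to FOLLOW(B); if β nullable, add FOLLOW(A).
FOLLOW(B) = {$}


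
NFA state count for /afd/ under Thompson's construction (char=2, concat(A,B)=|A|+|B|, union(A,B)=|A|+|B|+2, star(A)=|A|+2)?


Syntax tree has 3 char leaf(s), 0 union(s), 0 star(s)
chars contribute 3×2 = 6; each union adds +2; each star adds +2
Total: 6 + 0 + 0 = 6 states


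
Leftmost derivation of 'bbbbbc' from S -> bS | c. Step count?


Derivation: S => bS => bbS => bbbS => bbbbS => bbbbbS => bbbbbc
Steps: 6


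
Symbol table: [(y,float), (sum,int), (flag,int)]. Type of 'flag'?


Lookup 'flag' → type int


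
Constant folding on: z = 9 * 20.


9 * 20 = 180 at compile time
Optimized: z = 180


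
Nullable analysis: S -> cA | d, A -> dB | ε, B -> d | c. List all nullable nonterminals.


A nonterminal is nullable iff some alternative derives ε (directly, or every symbol in it is nullable)
Nullable: {A}


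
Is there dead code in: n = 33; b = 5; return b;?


n is assigned but never read
Dead: 'n = 33'


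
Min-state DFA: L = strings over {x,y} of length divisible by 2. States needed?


Track length mod 2: states 0..1, accept at 0
Minimal DFA: 2 states


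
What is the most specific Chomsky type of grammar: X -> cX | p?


Right-linear: every RHS is a terminal or a terminal followed by one nonterminal
Classification: Type 3 (Regular)


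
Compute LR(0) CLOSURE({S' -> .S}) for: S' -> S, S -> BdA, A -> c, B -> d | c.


Start: S' -> .S
For each item with dot before a nonterminal B, add B -> .γ for every B-production
Closure: [S' -> .S, S -> .BdA, B -> .d, B -> .c]


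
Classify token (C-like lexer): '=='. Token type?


Pattern: operator symbol
Type: OPERATOR


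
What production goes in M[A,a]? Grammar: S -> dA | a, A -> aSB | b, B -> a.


For [A, a]: 'a' ∈ FIRST(aSB)
Entry: A -> aSB


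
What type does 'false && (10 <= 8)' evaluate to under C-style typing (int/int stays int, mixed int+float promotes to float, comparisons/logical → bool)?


Operand types: bool && bool
Rule: logical operators take bool operands and yield bool
Result type: bool


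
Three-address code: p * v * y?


Break into single-operator statements:
t1 = p * v
t2 = t1 * y


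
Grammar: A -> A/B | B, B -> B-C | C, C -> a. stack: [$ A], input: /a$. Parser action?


shift '/' to continue A -> A/B
Action: shift


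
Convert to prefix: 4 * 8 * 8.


left-to-right (same/higher precedence on left): tree is (* (* 4 8) 8)
Prefix: * * 4 8 8


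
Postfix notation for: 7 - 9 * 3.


* has higher precedence, evaluate 9*3 first
Postfix: 7 9 3 * -


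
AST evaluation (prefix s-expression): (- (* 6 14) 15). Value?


Evaluate inner: (* 6 14) = 84
Evaluate root: (- 84 15) = 69
Result: 69


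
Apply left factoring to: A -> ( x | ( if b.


Common prefix: '('
Factored: A -> ( A', A' -> x | if b


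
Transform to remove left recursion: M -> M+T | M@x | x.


Left-recursive alternatives: M+T, M@x; non-recursive: x
Introduce M': M -> xM', M' -> +TM' | @xM' | ε


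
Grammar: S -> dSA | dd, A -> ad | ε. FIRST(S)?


Per alternative of S: FIRST(dSA) = {d}; FIRST(dd) = {d}
FIRST(S) = {d}


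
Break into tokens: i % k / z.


Scan left to right, longest-match per lexeme
Tokens: ID(i), OP(%), ID(k), OP(/), ID(z)


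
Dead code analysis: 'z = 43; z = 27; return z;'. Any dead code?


first assignment to z is overwritten before any read
Dead: 'z = 43'


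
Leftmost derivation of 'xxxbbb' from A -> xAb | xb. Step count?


Derivation: A => xAb => xxAbb => xxxbbb
Steps: 3


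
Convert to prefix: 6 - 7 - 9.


left-to-right (same/higher precedence on left): tree is (- (- 6 7) 9)
Prefix: - - 6 7 9


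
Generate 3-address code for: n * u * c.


Break into single-operator statements:
t1 = n * u
t2 = t1 * c


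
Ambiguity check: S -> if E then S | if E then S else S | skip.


dangling else: 'if E then if E then skip else skip' parses two ways
Ambiguous


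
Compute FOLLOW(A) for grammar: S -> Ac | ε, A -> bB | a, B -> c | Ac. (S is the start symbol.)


$ ∈ FOLLOW(S). For each A -> αBβ: add FIRST(β)\{ε} to FOLLOW(B); if β nullable, add FOLLOW(A).
FOLLOW(A) = {c}


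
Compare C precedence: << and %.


'%' is multiplicative (level 10); '<<' is shift (level 8)
Higher level binds tighter
'%' has higher precedence than '<<'


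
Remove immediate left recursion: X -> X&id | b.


Left-recursive alternatives: X&id; non-recursive: b
Introduce X': X -> bX', X' -> &idX' | ε


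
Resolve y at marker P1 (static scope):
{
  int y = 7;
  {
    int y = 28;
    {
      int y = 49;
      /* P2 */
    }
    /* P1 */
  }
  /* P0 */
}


y declared in the same block as P1
y = 28


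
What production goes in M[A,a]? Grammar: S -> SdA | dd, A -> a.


For [A, a]: 'a' ∈ FIRST(a)
Entry: A -> a


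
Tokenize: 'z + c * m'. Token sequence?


Scan left to right, longest-match per lexeme
Tokens: ID(z), OP(+), ID(c), OP(*), ID(m)


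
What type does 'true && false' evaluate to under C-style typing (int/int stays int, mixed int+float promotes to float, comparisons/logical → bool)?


Operand types: bool && bool
Rule: logical operators take bool operands and yield bool
Result type: bool


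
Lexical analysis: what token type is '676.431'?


Pattern: digits with a decimal point
Type: FLOAT_LITERAL


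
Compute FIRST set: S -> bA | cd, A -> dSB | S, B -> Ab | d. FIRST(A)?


Per alternative of A: FIRST(dSB) = {d}; FIRST(S) = {b, c}
FIRST(A) = {b, c, d}


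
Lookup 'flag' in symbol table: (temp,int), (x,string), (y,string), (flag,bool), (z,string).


Lookup 'flag' → type bool


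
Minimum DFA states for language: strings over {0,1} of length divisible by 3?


Track length mod 3: states 0..2, accept at 0
Minimal DFA: 3 states


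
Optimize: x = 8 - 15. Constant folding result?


8 - 15 = -7 at compile time
Optimized: x = -7


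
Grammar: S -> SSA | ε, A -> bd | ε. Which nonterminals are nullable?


A nonterminal is nullable iff some alternative derives ε (directly, or every symbol in it is nullable)
Nullable: {A, S}


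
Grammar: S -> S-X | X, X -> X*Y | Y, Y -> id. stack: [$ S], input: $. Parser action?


start symbol S on stack, input exhausted
Action: accept


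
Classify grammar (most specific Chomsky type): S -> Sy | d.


Left-linear: every RHS is a terminal or one nonterminal followed by a terminal
Classification: Type 3 (Regular)


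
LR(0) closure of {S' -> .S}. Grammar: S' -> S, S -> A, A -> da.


Start: S' -> .S
For each item with dot before a nonterminal B, add B -> .γ for every B-production
Closure: [S' -> .S, S -> .A, A -> .da]


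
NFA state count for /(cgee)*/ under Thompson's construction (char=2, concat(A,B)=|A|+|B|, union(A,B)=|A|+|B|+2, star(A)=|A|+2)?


Syntax tree has 4 char leaf(s), 0 union(s), 1 star(s)
chars contribute 4×2 = 8; each union adds +2; each star adds +2
Total: 8 + 0 + 2 = 10 states


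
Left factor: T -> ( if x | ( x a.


Common prefix: '('
Factored: T -> ( T', T' -> if x | x a


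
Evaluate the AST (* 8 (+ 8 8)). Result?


Evaluate inner: (+ 8 8) = 16
Evaluate root: (* 8 16) = 128
Result: 128


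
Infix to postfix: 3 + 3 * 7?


* has higher precedence, evaluate 3*7 first
Postfix: 3 3 7 * +


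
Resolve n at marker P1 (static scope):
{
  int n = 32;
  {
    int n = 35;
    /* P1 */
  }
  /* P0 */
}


n declared in the same block as P1
n = 35


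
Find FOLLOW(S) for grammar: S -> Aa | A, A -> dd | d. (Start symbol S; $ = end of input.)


$ ∈ FOLLOW(S). For each A -> αBβ: add FIRST(β)\{ε} to FOLLOW(B); if β nullable, add FOLLOW(A).
FOLLOW(S) = {$}


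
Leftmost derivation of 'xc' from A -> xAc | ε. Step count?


Derivation: A => xAc => xc
Steps: 2


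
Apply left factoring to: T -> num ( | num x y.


Common prefix: 'num'
Factored: T -> num T', T' -> ( | x y


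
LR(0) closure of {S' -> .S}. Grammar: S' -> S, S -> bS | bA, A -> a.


Start: S' -> .S
For each item with dot before a nonterminal B, add B -> .γ for every B-production
Closure: [S' -> .S, S -> .bS, S -> .bA]


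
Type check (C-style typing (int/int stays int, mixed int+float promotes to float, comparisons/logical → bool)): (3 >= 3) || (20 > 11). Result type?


Operand types: bool || bool
Rule: logical operators take bool operands and yield bool
Result type: bool


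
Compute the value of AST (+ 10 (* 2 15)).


Evaluate inner: (* 2 15) = 30
Evaluate root: (+ 10 30) = 40
Result: 40


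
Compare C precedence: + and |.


'+' is additive (level 9); '|' is bitwise OR (level 3)
Higher level binds tighter
'+' has higher precedence than '|'


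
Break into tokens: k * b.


Scan left to right, longest-match per lexeme
Tokens: ID(k), OP(*), ID(b)


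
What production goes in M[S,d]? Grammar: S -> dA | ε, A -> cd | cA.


For [S, d]: 'd' ∈ FIRST(dA)
Entry: S -> dA


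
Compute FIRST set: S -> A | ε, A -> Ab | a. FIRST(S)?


Per alternative of S: FIRST(A) = {a}; FIRST(ε) = {ε}
FIRST(S) = {a, ε}


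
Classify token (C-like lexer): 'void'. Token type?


Pattern: reserved word
Type: KEYWORD


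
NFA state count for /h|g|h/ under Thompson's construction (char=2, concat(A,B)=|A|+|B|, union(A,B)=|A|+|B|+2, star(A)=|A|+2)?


Syntax tree has 3 char leaf(s), 2 union(s), 0 star(s)
chars contribute 3×2 = 6; each union adds +2; each star adds +2
Total: 6 + 4 + 0 = 10 states


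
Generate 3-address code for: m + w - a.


Break into single-operator statements:
t1 = m + w
t2 = t1 - a


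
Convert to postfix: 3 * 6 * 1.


Left to right (same or higher precedence on left)
Postfix: 3 6 * 1 *


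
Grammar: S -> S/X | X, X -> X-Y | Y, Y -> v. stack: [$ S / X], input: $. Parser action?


handle 'S/X' on top; lookahead ∈ FOLLOW(S) = {/, $}
Action: reduce (S -> S/X)


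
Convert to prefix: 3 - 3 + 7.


left-to-right (same/higher precedence on left): tree is (+ (- 3 3) 7)
Prefix: + - 3 3 7


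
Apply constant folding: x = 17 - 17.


17 - 17 = 0 at compile time
Optimized: x = 0


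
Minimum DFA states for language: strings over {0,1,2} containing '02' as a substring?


KMP-style automaton: 2 progress states + 1 absorbing accept = 3
Minimal DFA: 3 states


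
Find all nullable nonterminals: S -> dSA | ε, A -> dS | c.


A nonterminal is nullable iff some alternative derives ε (directly, or every symbol in it is nullable)
Nullable: {S}


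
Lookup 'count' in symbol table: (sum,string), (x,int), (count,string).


Lookup 'count' → type string


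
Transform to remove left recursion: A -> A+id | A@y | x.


Left-recursive alternatives: A+id, A@y; non-recursive: x
Introduce A': A -> xA', A' -> +idA' | @yA' | ε


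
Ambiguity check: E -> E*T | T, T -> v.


precedence layered via separate nonterminal T: deterministic
Unambiguous


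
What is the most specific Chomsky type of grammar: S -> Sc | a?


Left-linear: every RHS is a terminal or one nonterminal followed by a terminal
Classification: Type 3 (Regular)


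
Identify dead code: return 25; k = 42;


statement follows a return and is unreachable
Dead: 'k = 42'


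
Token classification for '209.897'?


Pattern: digits with a decimal point
Type: FLOAT_LITERAL


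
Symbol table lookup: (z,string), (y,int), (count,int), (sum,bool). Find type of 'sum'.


Lookup 'sum' → type bool


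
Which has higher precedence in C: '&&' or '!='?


'!=' is equality (level 6); '&&' is logical AND (level 2)
Higher level binds tighter
'!=' has higher precedence than '&&'


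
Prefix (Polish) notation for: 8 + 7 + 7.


left-to-right (same/higher precedence on left): tree is (+ (+ 8 7) 7)
Prefix: + + 8 7 7


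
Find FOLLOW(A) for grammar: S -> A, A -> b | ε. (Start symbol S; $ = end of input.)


$ ∈ FOLLOW(S). For each A -> αBβ: add FIRST(β)\{ε} to FOLLOW(B); if β nullable, add FOLLOW(A).
FOLLOW(A) = {$}


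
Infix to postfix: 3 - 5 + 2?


Left to right (same or higher precedence on left)
Postfix: 3 5 - 2 +


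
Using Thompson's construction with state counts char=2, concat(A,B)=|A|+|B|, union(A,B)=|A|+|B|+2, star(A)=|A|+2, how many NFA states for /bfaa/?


Syntax tree has 4 char leaf(s), 0 union(s), 0 star(s)
chars contribute 4×2 = 8; each union adds +2; each star adds +2
Total: 8 + 0 + 0 = 8 states


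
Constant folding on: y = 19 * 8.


19 * 8 = 152 at compile time
Optimized: y = 152


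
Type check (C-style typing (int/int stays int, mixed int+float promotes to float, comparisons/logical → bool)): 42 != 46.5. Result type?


Operand types: int != float
Rule: comparison yields bool
Result type: bool


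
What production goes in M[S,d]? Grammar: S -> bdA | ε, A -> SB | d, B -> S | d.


For [S, d]: ε is nullable and 'd' ∈ FOLLOW(S)
Entry: S -> ε


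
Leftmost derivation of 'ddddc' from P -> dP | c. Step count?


Derivation: P => dP => ddP => dddP => ddddP => ddddc
Steps: 5


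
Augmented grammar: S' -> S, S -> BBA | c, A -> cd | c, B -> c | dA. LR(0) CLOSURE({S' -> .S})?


Start: S' -> .S
For each item with dot before a nonterminal B, add B -> .γ for every B-production
Closure: [S' -> .S, S -> .BBA, S -> .c, B -> .c, B -> .dA]


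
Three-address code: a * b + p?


Break into single-operator statements:
t1 = a * b
t2 = t1 + p


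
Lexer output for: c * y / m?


Scan left to right, longest-match per lexeme
Tokens: ID(c), OP(*), ID(y), OP(/), ID(m)


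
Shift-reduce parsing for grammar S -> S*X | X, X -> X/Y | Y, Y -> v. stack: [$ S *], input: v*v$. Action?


no handle ('S*' is not any RHS); shift 'v'
Action: shift


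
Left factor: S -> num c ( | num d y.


Common prefix: 'num'
Factored: S -> num S', S' -> c ( | d y


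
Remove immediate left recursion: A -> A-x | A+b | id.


Left-recursive alternatives: A-x, A+b; non-recursive: id
Introduce A': A -> idA', A' -> -xA' | +bA' | ε


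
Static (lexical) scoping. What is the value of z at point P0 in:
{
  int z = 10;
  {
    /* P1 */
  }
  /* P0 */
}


z declared in the same block as P0
z = 10


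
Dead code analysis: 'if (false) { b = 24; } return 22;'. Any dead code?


condition is constant false, so the whole block is unreachable
Dead: 'if (false) { b = 24; }'


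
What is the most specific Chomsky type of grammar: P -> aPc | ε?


Single nonterminal LHS, but a^n c^n is not regular
Classification: Type 2 (Context-Free)


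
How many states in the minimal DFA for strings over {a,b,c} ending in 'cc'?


Track the longest suffix of input matching a prefix of 'cc': 3 classes (prefixes of length 0..2)
Minimal DFA: 3 states


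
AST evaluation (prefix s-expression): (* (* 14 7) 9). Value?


Evaluate inner: (* 14 7) = 98
Evaluate root: (* 98 9) = 882
Result: 882


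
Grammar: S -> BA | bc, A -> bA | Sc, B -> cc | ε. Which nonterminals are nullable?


A nonterminal is nullable iff some alternative derives ε (directly, or every symbol in it is nullable)
Nullable: {B}


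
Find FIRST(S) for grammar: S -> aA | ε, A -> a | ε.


Per alternative of S: FIRST(aA) = {a}; FIRST(ε) = {ε}
FIRST(S) = {a, ε}


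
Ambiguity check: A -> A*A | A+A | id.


'id*id+id' has two parse trees (no precedence encoded between * and +)
Ambiguous


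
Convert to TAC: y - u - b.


Break into single-operator statements:
t1 = y - u
t2 = t1 - b


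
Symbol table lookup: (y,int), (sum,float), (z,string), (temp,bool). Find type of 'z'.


Lookup 'z' → type string


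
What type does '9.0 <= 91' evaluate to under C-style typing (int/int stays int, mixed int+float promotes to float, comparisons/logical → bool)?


Operand types: float <= int
Rule: comparison yields bool
Result type: bool


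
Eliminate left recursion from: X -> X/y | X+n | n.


Left-recursive alternatives: X/y, X+n; non-recursive: n
Introduce X': X -> nX', X' -> /yX' | +nX' | ε


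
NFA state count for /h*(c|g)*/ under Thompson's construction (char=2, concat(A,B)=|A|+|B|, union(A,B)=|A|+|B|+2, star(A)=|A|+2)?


Syntax tree has 3 char leaf(s), 1 union(s), 2 star(s)
chars contribute 3×2 = 6; each union adds +2; each star adds +2
Total: 6 + 2 + 4 = 12 states


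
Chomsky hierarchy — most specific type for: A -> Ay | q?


Left-linear: every RHS is a terminal or one nonterminal followed by a terminal
Classification: Type 3 (Regular)


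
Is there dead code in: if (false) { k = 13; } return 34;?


condition is constant false, so the whole block is unreachable
Dead: 'if (false) { k = 13; }'


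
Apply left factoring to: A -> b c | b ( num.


Common prefix: 'b'
Factored: A -> b A', A' -> c | ( num


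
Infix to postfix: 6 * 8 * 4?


Left to right (same or higher precedence on left)
Postfix: 6 8 * 4 *


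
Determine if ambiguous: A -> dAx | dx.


balanced d^n…x^n: each string has a unique parse
Unambiguous


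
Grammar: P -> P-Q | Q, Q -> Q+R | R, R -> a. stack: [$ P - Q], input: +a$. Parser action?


'+' can extend Q; shift to build Q -> Q+R
Action: shift


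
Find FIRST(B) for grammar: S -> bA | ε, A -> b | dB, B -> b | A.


Per alternative of B: FIRST(b) = {b}; FIRST(A) = {b, d}
FIRST(B) = {b, d}


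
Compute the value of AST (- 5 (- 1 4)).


Evaluate inner: (- 1 4) = -3
Evaluate root: (- 5 -3) = 8
Result: 8


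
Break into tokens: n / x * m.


Scan left to right, longest-match per lexeme
Tokens: ID(n), OP(/), ID(x), OP(*), ID(m)


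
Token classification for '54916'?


Pattern: digits only
Type: INTEGER_LITERAL


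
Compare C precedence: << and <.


'<<' is shift (level 8); '<' is relational (level 7)
Higher level binds tighter
'<<' has higher precedence than '<'


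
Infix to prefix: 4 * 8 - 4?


left-to-right (same/higher precedence on left): tree is (- (* 4 8) 4)
Prefix: - * 4 8 4


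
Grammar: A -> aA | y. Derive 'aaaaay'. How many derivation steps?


Derivation: A => aA => aaA => aaaA => aaaaA => aaaaaA => aaaaay
Steps: 6


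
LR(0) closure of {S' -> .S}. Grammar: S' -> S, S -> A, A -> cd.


Start: S' -> .S
For each item with dot before a nonterminal B, add B -> .γ for every B-production
Closure: [S' -> .S, S -> .A, A -> .cd]


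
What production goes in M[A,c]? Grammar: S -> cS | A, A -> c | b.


For [A, c]: 'c' ∈ FIRST(c)
Entry: A -> c


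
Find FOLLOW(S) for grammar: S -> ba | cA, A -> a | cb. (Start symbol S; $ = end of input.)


$ ∈ FOLLOW(S). For each A -> αBβ: add FIRST(β)\{ε} to FOLLOW(B); if β nullable, add FOLLOW(A).
FOLLOW(S) = {$}


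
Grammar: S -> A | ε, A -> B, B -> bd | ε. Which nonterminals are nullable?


A nonterminal is nullable iff some alternative derives ε (directly, or every symbol in it is nullable)
Nullable: {A, B, S}


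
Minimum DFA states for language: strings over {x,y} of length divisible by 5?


Track length mod 5: states 0..4, accept at 0
Minimal DFA: 5 states


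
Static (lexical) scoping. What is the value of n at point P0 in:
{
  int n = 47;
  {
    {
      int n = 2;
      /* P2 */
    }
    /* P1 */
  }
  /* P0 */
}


n declared in the same block as P0
n = 47


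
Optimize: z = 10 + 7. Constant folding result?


10 + 7 = 17 at compile time
Optimized: z = 17


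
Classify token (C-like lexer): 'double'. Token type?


Pattern: reserved word
Type: KEYWORD


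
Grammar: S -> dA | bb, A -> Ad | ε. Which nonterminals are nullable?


A nonterminal is nullable iff some alternative derives ε (directly, or every symbol in it is nullable)
Nullable: {A}


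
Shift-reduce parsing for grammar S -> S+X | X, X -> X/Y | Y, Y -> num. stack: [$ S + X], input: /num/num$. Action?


'/' can extend X; shift to build X -> X/Y
Action: shift


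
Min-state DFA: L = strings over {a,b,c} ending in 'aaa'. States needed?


Track the longest suffix of input matching a prefix of 'aaa': 4 classes (prefixes of length 0..3)
Minimal DFA: 4 states


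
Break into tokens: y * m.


Scan left to right, longest-match per lexeme
Tokens: ID(y), OP(*), ID(m)


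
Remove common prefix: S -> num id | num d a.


Common prefix: 'num'
Factored: S -> num S', S' -> id | d a


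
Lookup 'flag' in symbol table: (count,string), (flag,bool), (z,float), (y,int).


Lookup 'flag' → type bool


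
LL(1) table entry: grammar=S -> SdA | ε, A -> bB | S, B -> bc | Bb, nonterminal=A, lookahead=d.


For [A, d]: 'd' ∈ FIRST(S)
Entry: A -> S


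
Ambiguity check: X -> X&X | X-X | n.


'n&n-n' has two parse trees (no precedence encoded between & and -)
Ambiguous


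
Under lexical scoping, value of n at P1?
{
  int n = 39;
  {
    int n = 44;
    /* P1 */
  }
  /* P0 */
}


n declared in the same block as P1
n = 44


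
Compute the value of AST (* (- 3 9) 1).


Evaluate inner: (- 3 9) = -6
Evaluate root: (* -6 1) = -6
Result: -6


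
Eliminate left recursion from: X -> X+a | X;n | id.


Left-recursive alternatives: X+a, X;n; non-recursive: id
Introduce X': X -> idX', X' -> +aX' | ;nX' | ε


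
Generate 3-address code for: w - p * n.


Break into single-operator statements:
t1 = p * n
t2 = w - t1


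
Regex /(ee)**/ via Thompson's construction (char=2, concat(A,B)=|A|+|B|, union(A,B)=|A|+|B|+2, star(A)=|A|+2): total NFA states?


Syntax tree has 2 char leaf(s), 0 union(s), 2 star(s)
chars contribute 2×2 = 4; each union adds +2; each star adds +2
Total: 4 + 0 + 4 = 8 states


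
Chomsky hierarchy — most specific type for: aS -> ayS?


LHS has context (more than one symbol) and |LHS| ≤ |RHS|
Classification: Type 1 (Context-Sensitive)


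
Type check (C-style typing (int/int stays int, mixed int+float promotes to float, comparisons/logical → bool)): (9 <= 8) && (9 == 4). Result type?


Operand types: bool && bool
Rule: logical operators take bool operands and yield bool
Result type: bool


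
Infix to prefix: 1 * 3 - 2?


left-to-right (same/higher precedence on left): tree is (- (* 1 3) 2)
Prefix: - * 1 3 2


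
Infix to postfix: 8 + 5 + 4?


Left to right (same or higher precedence on left)
Postfix: 8 5 + 4 +


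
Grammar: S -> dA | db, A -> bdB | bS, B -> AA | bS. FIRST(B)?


Per alternative of B: FIRST(AA) = {b}; FIRST(bS) = {b}
FIRST(B) = {b}


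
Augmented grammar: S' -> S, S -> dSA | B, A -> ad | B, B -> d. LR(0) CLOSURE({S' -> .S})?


Start: S' -> .S
For each item with dot before a nonterminal B, add B -> .γ for every B-production
Closure: [S' -> .S, S -> .dSA, S -> .B, B -> .d]


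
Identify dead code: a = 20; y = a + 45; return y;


a is read by y's definition; y is returned
No dead code


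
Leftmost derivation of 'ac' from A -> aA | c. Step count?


Derivation: A => aA => ac
Steps: 2


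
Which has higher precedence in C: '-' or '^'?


'-' is additive (level 9); '^' is bitwise XOR (level 4)
Higher level binds tighter
'-' has higher precedence than '^'


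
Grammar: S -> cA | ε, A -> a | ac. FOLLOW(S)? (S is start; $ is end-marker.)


$ ∈ FOLLOW(S). For each A -> αBβ: add FIRST(β)\{ε} to FOLLOW(B); if β nullable, add FOLLOW(A).
FOLLOW(S) = {$}


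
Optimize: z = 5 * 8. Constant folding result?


5 * 8 = 40 at compile time
Optimized: z = 40


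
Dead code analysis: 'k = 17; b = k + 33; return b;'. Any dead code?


k is read by b's definition; b is returned
No dead code


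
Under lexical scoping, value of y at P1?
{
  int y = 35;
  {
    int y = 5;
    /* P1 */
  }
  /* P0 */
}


y declared in the same block as P1
y = 5


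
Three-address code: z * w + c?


Break into single-operator statements:
t1 = z * w
t2 = t1 + c


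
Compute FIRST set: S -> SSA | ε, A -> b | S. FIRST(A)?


Per alternative of A: FIRST(b) = {b}; FIRST(S) = {b, ε}
FIRST(A) = {b, ε}


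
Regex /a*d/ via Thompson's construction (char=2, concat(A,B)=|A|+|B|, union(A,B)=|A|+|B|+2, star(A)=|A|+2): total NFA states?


Syntax tree has 2 char leaf(s), 0 union(s), 1 star(s)
chars contribute 2×2 = 4; each union adds +2; each star adds +2
Total: 4 + 0 + 2 = 6 states


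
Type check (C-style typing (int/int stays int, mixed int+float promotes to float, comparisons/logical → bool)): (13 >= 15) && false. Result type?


Operand types: bool && bool
Rule: logical operators take bool operands and yield bool
Result type: bool


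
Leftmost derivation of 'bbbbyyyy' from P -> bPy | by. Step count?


Derivation: P => bPy => bbPyy => bbbPyyy => bbbbyyyy
Steps: 4


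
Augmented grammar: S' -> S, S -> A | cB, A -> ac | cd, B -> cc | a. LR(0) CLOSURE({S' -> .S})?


Start: S' -> .S
For each item with dot before a nonterminal B, add B -> .γ for every B-production
Closure: [S' -> .S, S -> .A, S -> .cB, A -> .ac, A -> .cd]


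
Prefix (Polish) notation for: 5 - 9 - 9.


left-to-right (same/higher precedence on left): tree is (- (- 5 9) 9)
Prefix: - - 5 9 9


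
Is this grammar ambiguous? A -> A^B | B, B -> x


precedence layered via separate nonterminal B: deterministic
Unambiguous


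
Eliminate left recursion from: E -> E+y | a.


Left-recursive alternatives: E+y; non-recursive: a
Introduce E': E -> aE', E' -> +yE' | ε


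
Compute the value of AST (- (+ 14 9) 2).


Evaluate inner: (+ 14 9) = 23
Evaluate root: (- 23 2) = 21
Result: 21


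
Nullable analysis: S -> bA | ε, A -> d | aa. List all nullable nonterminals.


A nonterminal is nullable iff some alternative derives ε (directly, or every symbol in it is nullable)
Nullable: {S}


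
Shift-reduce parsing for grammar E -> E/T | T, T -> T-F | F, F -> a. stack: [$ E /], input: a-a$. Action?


no handle ('E/' is not any RHS); shift 'a'
Action: shift


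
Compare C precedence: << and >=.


'<<' is shift (level 8); '>=' is relational (level 7)
Higher level binds tighter
'<<' has higher precedence than '>='


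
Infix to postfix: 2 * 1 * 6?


Left to right (same or higher precedence on left)
Postfix: 2 1 * 6 *


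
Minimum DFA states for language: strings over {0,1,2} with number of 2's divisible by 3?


Track (count of 2) mod 3: states 0..2, accept at 0
Minimal DFA: 3 states


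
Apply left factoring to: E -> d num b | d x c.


Common prefix: 'd'
Factored: E -> d E', E' -> num b | x c


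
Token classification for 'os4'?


Pattern: letter/underscore followed by alphanumerics, not a keyword
Type: IDENTIFIER


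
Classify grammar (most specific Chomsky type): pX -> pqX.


LHS has context (more than one symbol) and |LHS| ≤ |RHS|
Classification: Type 1 (Context-Sensitive)


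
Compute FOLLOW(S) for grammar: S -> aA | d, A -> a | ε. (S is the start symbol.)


$ ∈ FOLLOW(S). For each A -> αBβ: add FIRST(β)\{ε} to FOLLOW(B); if β nullable, add FOLLOW(A).
FOLLOW(S) = {$}


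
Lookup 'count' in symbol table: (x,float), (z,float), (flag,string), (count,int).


Lookup 'count' → type int


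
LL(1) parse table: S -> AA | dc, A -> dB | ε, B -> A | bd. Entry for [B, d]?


For [B, d]: 'd' ∈ FIRST(A)
Entry: B -> A


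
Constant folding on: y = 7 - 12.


7 - 12 = -5 at compile time
Optimized: y = -5


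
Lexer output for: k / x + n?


Scan left to right, longest-match per lexeme
Tokens: ID(k), OP(/), ID(x), OP(+), ID(n)


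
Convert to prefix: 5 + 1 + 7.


left-to-right (same/higher precedence on left): tree is (+ (+ 5 1) 7)
Prefix: + + 5 1 7


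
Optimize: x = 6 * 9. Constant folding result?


6 * 9 = 54 at compile time
Optimized: x = 54


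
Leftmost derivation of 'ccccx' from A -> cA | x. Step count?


Derivation: A => cA => ccA => cccA => ccccA => ccccx
Steps: 5


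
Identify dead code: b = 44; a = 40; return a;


b is assigned but never read
Dead: 'b = 44'


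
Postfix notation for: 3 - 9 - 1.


Left to right (same or higher precedence on left)
Postfix: 3 9 - 1 -


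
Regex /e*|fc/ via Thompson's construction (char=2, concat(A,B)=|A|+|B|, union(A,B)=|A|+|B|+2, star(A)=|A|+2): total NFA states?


Syntax tree has 3 char leaf(s), 1 union(s), 1 star(s)
chars contribute 3×2 = 6; each union adds +2; each star adds +2
Total: 6 + 2 + 2 = 10 states


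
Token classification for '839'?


Pattern: digits only
Type: INTEGER_LITERAL


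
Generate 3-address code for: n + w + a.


Break into single-operator statements:
t1 = n + w
t2 = t1 + a


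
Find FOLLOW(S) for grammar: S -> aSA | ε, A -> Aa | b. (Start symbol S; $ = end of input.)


$ ∈ FOLLOW(S). For each A -> αBβ: add FIRST(β)\{ε} to FOLLOW(B); if β nullable, add FOLLOW(A).
FOLLOW(S) = {$, b}


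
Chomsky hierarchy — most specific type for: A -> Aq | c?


Left-linear: every RHS is a terminal or one nonterminal followed by a terminal
Classification: Type 3 (Regular)


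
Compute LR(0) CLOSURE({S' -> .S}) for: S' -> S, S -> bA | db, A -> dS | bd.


Start: S' -> .S
For each item with dot before a nonterminal B, add B -> .γ for every B-production
Closure: [S' -> .S, S -> .bA, S -> .db]


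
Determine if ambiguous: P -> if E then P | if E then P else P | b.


dangling else: 'if E then if E then b else b' parses two ways
Ambiguous


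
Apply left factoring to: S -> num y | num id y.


Common prefix: 'num'
Factored: S -> num S', S' -> y | id y


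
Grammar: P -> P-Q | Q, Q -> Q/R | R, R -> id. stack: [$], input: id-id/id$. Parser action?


no handle on stack; shift 'id'
Action: shift


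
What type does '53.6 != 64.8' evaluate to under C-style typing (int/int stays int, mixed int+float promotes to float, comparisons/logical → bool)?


Operand types: float != float
Rule: comparison yields bool
Result type: bool


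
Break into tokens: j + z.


Scan left to right, longest-match per lexeme
Tokens: ID(j), OP(+), ID(z)


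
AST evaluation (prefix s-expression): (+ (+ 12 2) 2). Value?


Evaluate inner: (+ 12 2) = 14
Evaluate root: (+ 14 2) = 16
Result: 16


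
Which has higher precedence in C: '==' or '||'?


'==' is equality (level 6); '||' is logical OR (level 1)
Higher level binds tighter
'==' has higher precedence than '||'


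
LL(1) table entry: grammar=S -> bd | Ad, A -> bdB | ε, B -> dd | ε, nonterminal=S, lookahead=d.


For [S, d]: 'd' ∈ FIRST(Ad)
Entry: S -> Ad


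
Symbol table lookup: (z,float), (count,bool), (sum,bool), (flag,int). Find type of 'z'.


Lookup 'z' → type float


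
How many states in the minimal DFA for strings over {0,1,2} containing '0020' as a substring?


KMP-style automaton: 4 progress states + 1 absorbing accept = 5
Minimal DFA: 5 states


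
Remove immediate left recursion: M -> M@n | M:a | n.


Left-recursive alternatives: M@n, M:a; non-recursive: n
Introduce M': M -> nM', M' -> @nM' | :aM' | ε
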